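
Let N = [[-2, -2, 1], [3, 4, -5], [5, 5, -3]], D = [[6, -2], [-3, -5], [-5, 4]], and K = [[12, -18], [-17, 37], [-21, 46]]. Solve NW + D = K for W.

W = [[-4, 2], [2, 4], [2, -4]]

NW = K − D = [[6, -16], [-14, 42], [-16, 42]].
Left-multiplying both sides by N⁻¹ gives W = N⁻¹(K − D).
N has determinant 1; N⁻¹ = [[13, -1, 6], [-16, 1, -7], [-5, 0, -2]].
W = N⁻¹(K − D) = [[-4, 2], [2, 4], [2, -4]].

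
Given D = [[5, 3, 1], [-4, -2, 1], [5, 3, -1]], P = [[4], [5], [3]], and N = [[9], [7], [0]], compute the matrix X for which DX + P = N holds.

X = [[2], [-3], [4]]

DX = N − P = [[5], [2], [-3]].
Since D multiplies X on the left, X = D⁻¹(N − P).
det D = -4; the adjugate gives D⁻¹ = [[1/4, -3/2, -5/4], [-1/4, 5/2, 9/4], [1/2, 0, -1/2]].
X = D⁻¹(N − P) = [[2], [-3], [4]].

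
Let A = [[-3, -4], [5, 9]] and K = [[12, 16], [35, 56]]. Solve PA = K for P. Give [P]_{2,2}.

4

Right-multiplying both sides by A⁻¹ gives P = KA⁻¹.
A has determinant -7; A⁻¹ = [[-9/7, -4/7], [5/7, 3/7]].
P = KA⁻¹ = [[12, 16], [35, 56]] · [[-9/7, -4/7], [5/7, 3/7]] = [[-4, 0], [-5, 4]].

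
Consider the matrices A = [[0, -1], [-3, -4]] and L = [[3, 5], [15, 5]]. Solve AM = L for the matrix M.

M = [[-1, 5], [-3, -5]]

Since A multiplies M on the left, M = A⁻¹L.
A has determinant -3; A⁻¹ = [[4/3, -1/3], [-1, 0]].
M = A⁻¹L = [[4/3, -1/3], [-1, 0]] · [[3, 5], [15, 5]] = [[-1, 5], [-3, -5]].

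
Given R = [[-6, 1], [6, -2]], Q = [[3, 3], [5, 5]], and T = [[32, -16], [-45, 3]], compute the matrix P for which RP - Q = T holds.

RP = T + Q = [[35, -13], [-40, 8]].
Since R multiplies P on the left, P = R⁻¹(T + Q).
det R = 6, so R⁻¹ = [[-1/3, -1/6], [-1, -1]].
P = R⁻¹(T + Q) = [[-5, 3], [5, 5]].

P = [[-5, 3], [5, 5]]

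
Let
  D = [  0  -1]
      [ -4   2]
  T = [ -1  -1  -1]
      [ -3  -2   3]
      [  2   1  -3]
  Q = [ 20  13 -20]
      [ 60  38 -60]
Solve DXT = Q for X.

X = [[2, 5, -4], [1, 5, -2]]

X = D⁻¹QT⁻¹ (apply D⁻¹ on the left and T⁻¹ on the right).
det D = -4, so D⁻¹ = [[-1/2, -1/4], [-1, 0]].
T has determinant -1; T⁻¹ = [[-3, 4, 5], [3, -5, -6], [-1, 1, 1]].
D⁻¹Q = [[-25, -16, 25], [-20, -13, 20]].
X = (D⁻¹Q)T⁻¹ = [[2, 5, -4], [1, 5, -2]].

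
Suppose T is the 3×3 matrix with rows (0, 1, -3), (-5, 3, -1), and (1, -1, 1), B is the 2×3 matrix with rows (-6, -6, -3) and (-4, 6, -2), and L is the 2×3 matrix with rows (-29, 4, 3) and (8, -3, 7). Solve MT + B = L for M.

M = [[-3, 5, 2], [-3, -3, -3]]

MT = L − B = [[-23, 10, 6], [12, -9, 9]].
Since T sits to the right of M, M = (L − B)T⁻¹.
det T = -2, so T⁻¹ = [[-1, -1, -4], [-2, -3/2, -15/2], [-1, -1/2, -5/2]].
M = (L − B)T⁻¹ = [[-3, 5, 2], [-3, -3, -3]].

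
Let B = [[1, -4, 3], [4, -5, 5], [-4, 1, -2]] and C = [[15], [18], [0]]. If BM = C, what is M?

M = [[-3], [0], [6]]

Left-multiplying both sides by B⁻¹ gives M = B⁻¹C.
det B = 5, so B⁻¹ = [[1, -1, -1], [-12/5, 2, 7/5], [-16/5, 3, 11/5]].
M = B⁻¹C = [[1, -1, -1], [-12/5, 2, 7/5], [-16/5, 3, 11/5]] · [[15], [18], [0]] = [[-3], [0], [6]].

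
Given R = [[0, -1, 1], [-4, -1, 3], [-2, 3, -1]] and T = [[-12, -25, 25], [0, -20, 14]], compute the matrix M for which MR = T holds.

M = [[1, 6, -6], [-1, 3, -6]]

R is on the right of M, so right-multiply by R⁻¹: M = TR⁻¹.
det R = -4, so R⁻¹ = [[2, -1/2, 1/2], [5/2, -1/2, 1], [7/2, -1/2, 1]].
M = TR⁻¹ = [[-12, -25, 25], [0, -20, 14]] · [[2, -1/2, 1/2], [5/2, -1/2, 1], [7/2, -1/2, 1]] = [[1, 6, -6], [-1, 3, -6]].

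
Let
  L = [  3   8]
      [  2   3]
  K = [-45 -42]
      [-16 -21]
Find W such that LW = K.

W = [[1, -6], [-6, -3]]

Left-multiplying both sides by L⁻¹ gives W = L⁻¹K.
det L = -7; the adjugate gives L⁻¹ = [[-3/7, 8/7], [2/7, -3/7]].
W = L⁻¹K = [[-3/7, 8/7], [2/7, -3/7]] · [[-45, -42], [-16, -21]] = [[1, -6], [-6, -3]].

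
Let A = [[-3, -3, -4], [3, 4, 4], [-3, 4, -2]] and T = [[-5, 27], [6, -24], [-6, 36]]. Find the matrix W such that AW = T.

Left-multiplying both sides by A⁻¹ gives W = A⁻¹T.
det A = -6; the adjugate gives A⁻¹ = [[4, 11/3, -2/3], [1, 1, 0], [-4, -7/2, 1/2]].
W = A⁻¹T = [[4, 11/3, -2/3], [1, 1, 0], [-4, -7/2, 1/2]] · [[-5, 27], [6, -24], [-6, 36]] = [[6, -4], [1, 3], [-4, -6]].

W = [[6, -4], [1, 3], [-4, -6]]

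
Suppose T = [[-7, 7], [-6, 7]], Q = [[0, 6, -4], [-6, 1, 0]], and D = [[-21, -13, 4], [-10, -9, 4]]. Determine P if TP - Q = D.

P = [[5, -1, 4], [2, -2, 4]]

TP = D + Q = [[-21, -7, 0], [-16, -8, 4]].
T is on the left of P, so left-multiply by T⁻¹: P = T⁻¹(D + Q).
det T = -7; the adjugate gives T⁻¹ = [[-1, 1], [-6/7, 1]].
P = T⁻¹(D + Q) = [[5, -1, 4], [2, -2, 4]].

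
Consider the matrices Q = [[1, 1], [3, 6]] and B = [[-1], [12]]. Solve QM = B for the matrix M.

Since Q multiplies M on the left, M = Q⁻¹B.
det Q = 3; the adjugate gives Q⁻¹ = [[2, -1/3], [-1, 1/3]].
M = Q⁻¹B = [[2, -1/3], [-1, 1/3]] · [[-1], [12]] = [[-6], [5]].

M = [[-6], [5]]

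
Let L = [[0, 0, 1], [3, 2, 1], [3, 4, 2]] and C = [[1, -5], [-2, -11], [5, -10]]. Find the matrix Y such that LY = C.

Y = [[-3, -4], [3, 3], [1, -5]]

Since L multiplies Y on the left, Y = L⁻¹C.
det L = 6; the adjugate gives L⁻¹ = [[0, 2/3, -1/3], [-1/2, -1/2, 1/2], [1, 0, 0]].
Y = L⁻¹C = [[0, 2/3, -1/3], [-1/2, -1/2, 1/2], [1, 0, 0]] · [[1, -5], [-2, -11], [5, -10]] = [[-3, -4], [3, 3], [1, -5]].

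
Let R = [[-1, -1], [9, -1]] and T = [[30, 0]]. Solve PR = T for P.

P = [[-3, 3]]

R is on the right of P, so right-multiply by R⁻¹: P = TR⁻¹.
R has determinant 10; R⁻¹ = [[-1/10, 1/10], [-9/10, -1/10]].
P = TR⁻¹ = [[30, 0]] · [[-1/10, 1/10], [-9/10, -1/10]] = [[-3, 3]].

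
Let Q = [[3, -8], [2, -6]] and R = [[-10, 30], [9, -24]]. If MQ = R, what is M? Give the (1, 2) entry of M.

Right-multiplying both sides by Q⁻¹ gives M = RQ⁻¹.
Q has determinant -2; Q⁻¹ = [[3, -4], [1, -3/2]].
M = RQ⁻¹ = [[-10, 30], [9, -24]] · [[3, -4], [1, -3/2]] = [[0, -5], [3, 0]].

-5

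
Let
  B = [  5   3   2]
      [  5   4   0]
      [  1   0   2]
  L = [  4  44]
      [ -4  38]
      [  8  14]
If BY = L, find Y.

Since B multiplies Y on the left, Y = B⁻¹L.
det B = 2, so B⁻¹ = [[4, -3, -4], [-5, 4, 5], [-2, 3/2, 5/2]].
Y = B⁻¹L = [[4, -3, -4], [-5, 4, 5], [-2, 3/2, 5/2]] · [[4, 44], [-4, 38], [8, 14]] = [[-4, 6], [4, 2], [6, 4]].

Y = [[-4, 6], [4, 2], [6, 4]]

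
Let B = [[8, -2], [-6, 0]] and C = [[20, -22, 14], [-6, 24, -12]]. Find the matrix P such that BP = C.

P = [[1, -4, 2], [-6, -5, 1]]

Since B multiplies P on the left, P = B⁻¹C.
det B = -12; the adjugate gives B⁻¹ = [[0, -1/6], [-1/2, -2/3]].
P = B⁻¹C = [[0, -1/6], [-1/2, -2/3]] · [[20, -22, 14], [-6, 24, -12]] = [[1, -4, 2], [-6, -5, 1]].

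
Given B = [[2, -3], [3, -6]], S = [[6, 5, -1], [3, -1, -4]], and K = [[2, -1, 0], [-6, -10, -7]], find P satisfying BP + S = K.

P = [[1, -3, 5], [2, 0, 3]]

BP = K − S = [[-4, -6, 1], [-9, -9, -3]].
Since B multiplies P on the left, P = B⁻¹(K − S).
B has determinant -3; B⁻¹ = [[2, -1], [1, -2/3]].
P = B⁻¹(K − S) = [[1, -3, 5], [2, 0, 3]].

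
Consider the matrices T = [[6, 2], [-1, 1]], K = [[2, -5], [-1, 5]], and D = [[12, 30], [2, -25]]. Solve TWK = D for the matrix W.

W = [[3, 5], [0, -3]]

Left-multiply by T⁻¹ and right-multiply by K⁻¹: W = T⁻¹DK⁻¹.
det T = 8, so T⁻¹ = [[1/8, -1/4], [1/8, 3/4]].
det K = 5, so K⁻¹ = [[1, 1], [1/5, 2/5]].
T⁻¹D = [[1, 10], [3, -15]].
W = (T⁻¹D)K⁻¹ = [[3, 5], [0, -3]].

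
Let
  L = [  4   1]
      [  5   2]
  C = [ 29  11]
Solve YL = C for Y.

Right-multiplying both sides by L⁻¹ gives Y = CL⁻¹.
L has determinant 3; L⁻¹ = [[2/3, -1/3], [-5/3, 4/3]].
Y = CL⁻¹ = [[29, 11]] · [[2/3, -1/3], [-5/3, 4/3]] = [[1, 5]].

Y = [[1, 5]]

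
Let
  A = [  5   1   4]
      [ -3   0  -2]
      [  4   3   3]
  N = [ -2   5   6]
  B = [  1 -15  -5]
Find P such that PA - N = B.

PA = B + N = [[-1, -10, 1]].
A is on the right of P, so right-multiply by A⁻¹: P = (B + N)A⁻¹.
det A = -5, so A⁻¹ = [[-6/5, -9/5, 2/5], [-1/5, 1/5, 2/5], [9/5, 11/5, -3/5]].
P = (B + N)A⁻¹ = [[5, 2, -5]].

P = [[5, 2, -5]]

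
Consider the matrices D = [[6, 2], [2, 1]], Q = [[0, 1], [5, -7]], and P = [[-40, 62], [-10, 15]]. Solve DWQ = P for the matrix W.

W = [[2, -2], [-3, 2]]

Left-multiply by D⁻¹ and right-multiply by Q⁻¹: W = D⁻¹PQ⁻¹.
det D = 2, so D⁻¹ = [[1/2, -1], [-1, 3]].
det Q = -5, so Q⁻¹ = [[7/5, 1/5], [1, 0]].
D⁻¹P = [[-10, 16], [10, -17]].
W = (D⁻¹P)Q⁻¹ = [[2, -2], [-3, 2]].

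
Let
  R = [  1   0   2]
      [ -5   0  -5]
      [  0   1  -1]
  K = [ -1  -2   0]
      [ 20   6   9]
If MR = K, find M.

M = [[-1, 0, -2], [-5, -5, 6]]

Right-multiplying both sides by R⁻¹ gives M = KR⁻¹.
R has determinant -5; R⁻¹ = [[-1, -2/5, 0], [1, 1/5, 1], [1, 1/5, 0]].
M = KR⁻¹ = [[-1, -2, 0], [20, 6, 9]] · [[-1, -2/5, 0], [1, 1/5, 1], [1, 1/5, 0]] = [[-1, 0, -2], [-5, -5, 6]].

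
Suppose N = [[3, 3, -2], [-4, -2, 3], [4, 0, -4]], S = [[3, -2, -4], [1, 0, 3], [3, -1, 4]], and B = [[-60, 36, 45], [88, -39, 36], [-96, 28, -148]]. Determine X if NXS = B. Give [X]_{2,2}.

4

X = N⁻¹BS⁻¹ (apply N⁻¹ on the left and S⁻¹ on the right).
N has determinant -4; N⁻¹ = [[-2, -3, -5/4], [1, 1, 1/4], [-2, -3, -3/2]].
det S = 3, so S⁻¹ = [[1, 4, -2], [5/3, 8, -13/3], [-1/3, -1, 2/3]].
N⁻¹B = [[-24, 10, -13], [4, 4, 44], [0, 3, 24]].
X = (N⁻¹B)S⁻¹ = [[-3, -3, -4], [-4, 4, 4], [-3, 0, 3]].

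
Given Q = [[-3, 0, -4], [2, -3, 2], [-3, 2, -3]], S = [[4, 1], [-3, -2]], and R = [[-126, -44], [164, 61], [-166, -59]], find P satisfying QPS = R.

P = [[4, 2], [-5, 4], [3, -4]]

Left-multiply by Q⁻¹ and right-multiply by S⁻¹: P = Q⁻¹RS⁻¹.
det Q = 5; the adjugate gives Q⁻¹ = [[1, -8/5, -12/5], [0, -3/5, -2/5], [-1, 6/5, 9/5]].
S has determinant -5; S⁻¹ = [[2/5, 1/5], [-3/5, -4/5]].
Q⁻¹R = [[10, 0], [-32, -13], [24, 11]].
P = (Q⁻¹R)S⁻¹ = [[4, 2], [-5, 4], [3, -4]].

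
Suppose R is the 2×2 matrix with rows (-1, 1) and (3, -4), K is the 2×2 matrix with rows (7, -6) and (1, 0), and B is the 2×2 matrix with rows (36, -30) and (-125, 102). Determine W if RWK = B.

W = [[-3, 2], [2, 3]]

Isolating W: multiply by R⁻¹ from the left and K⁻¹ from the right, so W = R⁻¹BK⁻¹.
det R = 1, so R⁻¹ = [[-4, -1], [-3, -1]].
det K = 6, so K⁻¹ = [[0, 1], [-1/6, 7/6]].
R⁻¹B = [[-19, 18], [17, -12]].
W = (R⁻¹B)K⁻¹ = [[-3, 2], [2, 3]].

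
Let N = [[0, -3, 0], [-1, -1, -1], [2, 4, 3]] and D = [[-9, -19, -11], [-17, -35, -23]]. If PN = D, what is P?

P = [[2, 5, -2], [2, 5, -6]]

Right-multiplying both sides by N⁻¹ gives P = DN⁻¹.
det N = -3; the adjugate gives N⁻¹ = [[-1/3, -3, -1], [-1/3, 0, 0], [2/3, 2, 1]].
P = DN⁻¹ = [[-9, -19, -11], [-17, -35, -23]] · [[-1/3, -3, -1], [-1/3, 0, 0], [2/3, 2, 1]] = [[2, 5, -2], [2, 5, -6]].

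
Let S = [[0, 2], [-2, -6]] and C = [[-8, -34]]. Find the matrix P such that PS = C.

Right-multiplying both sides by S⁻¹ gives P = CS⁻¹.
det S = 4, so S⁻¹ = [[-3/2, -1/2], [1/2, 0]].
P = CS⁻¹ = [[-8, -34]] · [[-3/2, -1/2], [1/2, 0]] = [[-5, 4]].

P = [[-5, 4]]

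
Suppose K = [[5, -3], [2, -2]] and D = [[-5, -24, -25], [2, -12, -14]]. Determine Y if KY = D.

Y = [[-4, -3, -2], [-5, 3, 5]]

Left-multiplying both sides by K⁻¹ gives Y = K⁻¹D.
det K = -4; the adjugate gives K⁻¹ = [[1/2, -3/4], [1/2, -5/4]].
Y = K⁻¹D = [[1/2, -3/4], [1/2, -5/4]] · [[-5, -24, -25], [2, -12, -14]] = [[-4, -3, -2], [-5, 3, 5]].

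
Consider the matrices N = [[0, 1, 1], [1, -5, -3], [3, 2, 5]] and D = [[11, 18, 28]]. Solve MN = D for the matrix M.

N is on the right of M, so right-multiply by N⁻¹: M = DN⁻¹.
N has determinant 3; N⁻¹ = [[-19/3, -1, 2/3], [-14/3, -1, 1/3], [17/3, 1, -1/3]].
M = DN⁻¹ = [[11, 18, 28]] · [[-19/3, -1, 2/3], [-14/3, -1, 1/3], [17/3, 1, -1/3]] = [[5, -1, 4]].

M = [[5, -1, 4]]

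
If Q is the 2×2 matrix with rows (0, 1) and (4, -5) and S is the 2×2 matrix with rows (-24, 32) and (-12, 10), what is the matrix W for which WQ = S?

W = [[2, -6], [-5, -3]]

Right-multiplying both sides by Q⁻¹ gives W = SQ⁻¹.
det Q = -4, so Q⁻¹ = [[5/4, 1/4], [1, 0]].
W = SQ⁻¹ = [[-24, 32], [-12, 10]] · [[5/4, 1/4], [1, 0]] = [[2, -6], [-5, -3]].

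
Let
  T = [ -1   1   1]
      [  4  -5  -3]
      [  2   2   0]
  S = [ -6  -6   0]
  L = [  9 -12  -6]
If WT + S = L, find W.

W = [[3, 3, 3]]

WT = L − S = [[15, -6, -6]].
Right-multiplying both sides by T⁻¹ gives W = (L − S)T⁻¹.
det T = 6; the adjugate gives T⁻¹ = [[1, 1/3, 1/3], [-1, -1/3, 1/6], [3, 2/3, 1/6]].
W = (L − S)T⁻¹ = [[3, 3, 3]].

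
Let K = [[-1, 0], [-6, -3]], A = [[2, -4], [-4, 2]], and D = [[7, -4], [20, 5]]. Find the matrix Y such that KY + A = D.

KY = D − A = [[5, 0], [24, 3]].
Left-multiplying both sides by K⁻¹ gives Y = K⁻¹(D − A).
det K = 3, so K⁻¹ = [[-1, 0], [2, -1/3]].
Y = K⁻¹(D − A) = [[-5, 0], [2, -1]].

Y = [[-5, 0], [2, -1]]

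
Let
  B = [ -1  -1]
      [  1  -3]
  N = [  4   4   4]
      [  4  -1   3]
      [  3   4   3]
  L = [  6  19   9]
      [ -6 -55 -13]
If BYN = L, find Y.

Isolating Y: multiply by B⁻¹ from the left and N⁻¹ from the right, so Y = B⁻¹LN⁻¹.
det B = 4; the adjugate gives B⁻¹ = [[-3/4, 1/4], [-1/4, -1/4]].
det N = 4; the adjugate gives N⁻¹ = [[-15/4, 1, 4], [-3/4, 0, 1], [19/4, -1, -5]].
B⁻¹L = [[-6, -28, -10], [0, 9, 1]].
Y = (B⁻¹L)N⁻¹ = [[-4, 4, -2], [-2, -1, 4]].

Y = [[-4, 4, -2], [-2, -1, 4]]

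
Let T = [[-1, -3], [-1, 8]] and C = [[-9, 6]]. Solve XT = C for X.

X = [[6, 3]]

Right-multiplying both sides by T⁻¹ gives X = CT⁻¹.
det T = -11; the adjugate gives T⁻¹ = [[-8/11, -3/11], [-1/11, 1/11]].
X = CT⁻¹ = [[-9, 6]] · [[-8/11, -3/11], [-1/11, 1/11]] = [[6, 3]].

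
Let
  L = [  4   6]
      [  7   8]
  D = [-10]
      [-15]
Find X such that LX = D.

L is on the left of X, so left-multiply by L⁻¹: X = L⁻¹D.
det L = -10, so L⁻¹ = [[-4/5, 3/5], [7/10, -2/5]].
X = L⁻¹D = [[-4/5, 3/5], [7/10, -2/5]] · [[-10], [-15]] = [[-1], [-1]].

X = [[-1], [-1]]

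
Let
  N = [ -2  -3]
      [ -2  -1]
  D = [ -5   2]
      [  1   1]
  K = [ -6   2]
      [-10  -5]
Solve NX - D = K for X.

NX = K + D = [[-11, 4], [-9, -4]].
N is on the left of X, so left-multiply by N⁻¹: X = N⁻¹(K + D).
N has determinant -4; N⁻¹ = [[1/4, -3/4], [-1/2, 1/2]].
X = N⁻¹(K + D) = [[4, 4], [1, -4]].

X = [[4, 4], [1, -4]]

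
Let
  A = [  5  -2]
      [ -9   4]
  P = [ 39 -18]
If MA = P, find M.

Since A sits to the right of M, M = PA⁻¹.
det A = 2, so A⁻¹ = [[2, 1], [9/2, 5/2]].
M = PA⁻¹ = [[39, -18]] · [[2, 1], [9/2, 5/2]] = [[-3, -6]].

M = [[-3, -6]]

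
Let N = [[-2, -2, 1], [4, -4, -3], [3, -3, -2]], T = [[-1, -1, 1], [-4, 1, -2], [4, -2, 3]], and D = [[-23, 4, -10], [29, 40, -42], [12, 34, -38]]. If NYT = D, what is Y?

Y = [[-5, 1, -4], [5, -3, 0], [-1, 5, -5]]

Y = N⁻¹DT⁻¹ (apply N⁻¹ on the left and T⁻¹ on the right).
det N = 4, so N⁻¹ = [[-1/4, -7/4, 5/2], [-1/4, 1/4, -1/2], [0, -3, 4]].
det T = 1; the adjugate gives T⁻¹ = [[-1, 1, 1], [4, -7, -6], [4, -6, -5]].
N⁻¹D = [[-15, 14, -19], [7, -8, 11], [-39, 16, -26]].
Y = (N⁻¹D)T⁻¹ = [[-5, 1, -4], [5, -3, 0], [-1, 5, -5]].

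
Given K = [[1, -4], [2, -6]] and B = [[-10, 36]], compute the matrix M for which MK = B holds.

M = [[-6, -2]]

K is on the right of M, so right-multiply by K⁻¹: M = BK⁻¹.
det K = 2, so K⁻¹ = [[-3, 2], [-1, 1/2]].
M = BK⁻¹ = [[-10, 36]] · [[-3, 2], [-1, 1/2]] = [[-6, -2]].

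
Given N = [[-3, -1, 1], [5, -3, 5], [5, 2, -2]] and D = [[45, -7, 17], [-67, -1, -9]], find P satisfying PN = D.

Right-multiplying both sides by N⁻¹ gives P = DN⁻¹.
det N = 2, so N⁻¹ = [[-2, 0, -1], [35/2, 1/2, 10], [25/2, 1/2, 7]].
P = DN⁻¹ = [[45, -7, 17], [-67, -1, -9]] · [[-2, 0, -1], [35/2, 1/2, 10], [25/2, 1/2, 7]] = [[0, 5, 4], [4, -5, -6]].

P = [[0, 5, 4], [4, -5, -6]]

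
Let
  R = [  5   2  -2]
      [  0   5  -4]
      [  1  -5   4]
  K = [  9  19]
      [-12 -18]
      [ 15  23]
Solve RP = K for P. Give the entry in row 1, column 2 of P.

5

Left-multiplying both sides by R⁻¹ gives P = R⁻¹K.
R has determinant 2; R⁻¹ = [[0, 1, 1], [-2, 11, 10], [-5/2, 27/2, 25/2]].
P = R⁻¹K = [[0, 1, 1], [-2, 11, 10], [-5/2, 27/2, 25/2]] · [[9, 19], [-12, -18], [15, 23]] = [[3, 5], [0, -6], [3, -3]].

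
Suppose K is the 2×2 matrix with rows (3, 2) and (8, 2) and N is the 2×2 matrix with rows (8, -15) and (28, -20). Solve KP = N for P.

K is on the left of P, so left-multiply by K⁻¹: P = K⁻¹N.
det K = -10; the adjugate gives K⁻¹ = [[-1/5, 1/5], [4/5, -3/10]].
P = K⁻¹N = [[-1/5, 1/5], [4/5, -3/10]] · [[8, -15], [28, -20]] = [[4, -1], [-2, -6]].

P = [[4, -1], [-2, -6]]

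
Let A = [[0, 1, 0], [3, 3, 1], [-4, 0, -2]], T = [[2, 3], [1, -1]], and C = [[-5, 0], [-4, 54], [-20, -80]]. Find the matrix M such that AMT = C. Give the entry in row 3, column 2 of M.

Left-multiply by A⁻¹ and right-multiply by T⁻¹: M = A⁻¹CT⁻¹.
det A = 2, so A⁻¹ = [[-3, 1, 1/2], [1, 0, 0], [6, -2, -3/2]].
T has determinant -5; T⁻¹ = [[1/5, 3/5], [1/5, -2/5]].
A⁻¹C = [[1, 14], [-5, 0], [8, 12]].
M = (A⁻¹C)T⁻¹ = [[3, -5], [-1, -3], [4, 0]].

0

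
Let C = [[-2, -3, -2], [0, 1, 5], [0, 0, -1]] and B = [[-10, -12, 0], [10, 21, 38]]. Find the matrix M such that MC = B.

M = [[5, 3, 5], [-5, 6, 2]]

Since C sits to the right of M, M = BC⁻¹.
C has determinant 2; C⁻¹ = [[-1/2, -3/2, -13/2], [0, 1, 5], [0, 0, -1]].
M = BC⁻¹ = [[-10, -12, 0], [10, 21, 38]] · [[-1/2, -3/2, -13/2], [0, 1, 5], [0, 0, -1]] = [[5, 3, 5], [-5, 6, 2]].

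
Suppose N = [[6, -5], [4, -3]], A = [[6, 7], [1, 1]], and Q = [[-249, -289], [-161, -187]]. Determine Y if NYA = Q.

Left-multiply by N⁻¹ and right-multiply by A⁻¹: Y = N⁻¹QA⁻¹.
det N = 2; the adjugate gives N⁻¹ = [[-3/2, 5/2], [-2, 3]].
A has determinant -1; A⁻¹ = [[-1, 7], [1, -6]].
N⁻¹Q = [[-29, -34], [15, 17]].
Y = (N⁻¹Q)A⁻¹ = [[-5, 1], [2, 3]].

Y = [[-5, 1], [2, 3]]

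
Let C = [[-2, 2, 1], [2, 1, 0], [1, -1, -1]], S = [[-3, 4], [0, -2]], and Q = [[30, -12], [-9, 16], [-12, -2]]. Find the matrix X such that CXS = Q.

Left-multiply by C⁻¹ and right-multiply by S⁻¹: X = C⁻¹QS⁻¹.
det C = 3; the adjugate gives C⁻¹ = [[-1/3, 1/3, -1/3], [2/3, 1/3, 2/3], [-1, 0, -2]].
det S = 6; the adjugate gives S⁻¹ = [[-1/3, -2/3], [0, -1/2]].
C⁻¹Q = [[-9, 10], [9, -4], [-6, 16]].
X = (C⁻¹Q)S⁻¹ = [[3, 1], [-3, -4], [2, -4]].

X = [[3, 1], [-3, -4], [2, -4]]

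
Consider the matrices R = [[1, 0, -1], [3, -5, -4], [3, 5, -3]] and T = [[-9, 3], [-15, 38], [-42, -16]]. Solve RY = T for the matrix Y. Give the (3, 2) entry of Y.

-4

Since R multiplies Y on the left, Y = R⁻¹T.
R has determinant 5; R⁻¹ = [[7, -1, -1], [-3/5, 0, 1/5], [6, -1, -1]].
Y = R⁻¹T = [[7, -1, -1], [-3/5, 0, 1/5], [6, -1, -1]] · [[-9, 3], [-15, 38], [-42, -16]] = [[-6, -1], [-3, -5], [3, -4]].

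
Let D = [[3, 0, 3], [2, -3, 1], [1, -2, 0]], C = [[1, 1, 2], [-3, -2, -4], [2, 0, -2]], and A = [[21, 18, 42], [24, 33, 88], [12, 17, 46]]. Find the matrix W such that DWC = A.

W = [[-5, -1, 2], [-4, 3, 4], [5, -2, -3]]

Left-multiply by D⁻¹ and right-multiply by C⁻¹: W = D⁻¹AC⁻¹.
det D = 3, so D⁻¹ = [[2/3, -2, 3], [1/3, -1, 1], [-1/3, 2, -3]].
det C = -2; the adjugate gives C⁻¹ = [[-2, -1, 0], [7, 3, 1], [-2, -1, -1/2]].
D⁻¹A = [[2, -3, -10], [-5, -10, -28], [5, 9, 24]].
W = (D⁻¹A)C⁻¹ = [[-5, -1, 2], [-4, 3, 4], [5, -2, -3]].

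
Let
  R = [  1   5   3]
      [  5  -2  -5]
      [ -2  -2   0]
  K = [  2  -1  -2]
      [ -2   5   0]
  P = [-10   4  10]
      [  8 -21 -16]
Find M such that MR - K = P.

M = [[1, -1, 2], [-2, 2, 1]]

MR = P + K = [[-8, 3, 8], [6, -16, -16]].
Right-multiplying both sides by R⁻¹ gives M = (P + K)R⁻¹.
det R = -2; the adjugate gives R⁻¹ = [[5, 3, 19/2], [-5, -3, -10], [7, 4, 27/2]].
M = (P + K)R⁻¹ = [[1, -1, 2], [-2, 2, 1]].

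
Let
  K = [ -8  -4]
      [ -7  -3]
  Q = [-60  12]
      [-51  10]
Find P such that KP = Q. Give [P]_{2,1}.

3

Since K multiplies P on the left, P = K⁻¹Q.
K has determinant -4; K⁻¹ = [[3/4, -1], [-7/4, 2]].
P = K⁻¹Q = [[3/4, -1], [-7/4, 2]] · [[-60, 12], [-51, 10]] = [[6, -1], [3, -1]].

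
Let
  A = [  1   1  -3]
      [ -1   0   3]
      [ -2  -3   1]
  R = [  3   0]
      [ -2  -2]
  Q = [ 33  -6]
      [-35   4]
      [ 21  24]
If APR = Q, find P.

Isolating P: multiply by A⁻¹ from the left and R⁻¹ from the right, so P = A⁻¹QR⁻¹.
det A = -5, so A⁻¹ = [[-9/5, -8/5, -3/5], [1, 1, 0], [-3/5, -1/5, -1/5]].
det R = -6, so R⁻¹ = [[1/3, 0], [-1/3, -1/2]].
A⁻¹Q = [[-16, -10], [-2, -2], [-17, -2]].
P = (A⁻¹Q)R⁻¹ = [[-2, 5], [0, 1], [-5, 1]].

P = [[-2, 5], [0, 1], [-5, 1]]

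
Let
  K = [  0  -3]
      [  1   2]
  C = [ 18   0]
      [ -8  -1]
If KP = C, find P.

K is on the left of P, so left-multiply by K⁻¹: P = K⁻¹C.
det K = 3; the adjugate gives K⁻¹ = [[2/3, 1], [-1/3, 0]].
P = K⁻¹C = [[2/3, 1], [-1/3, 0]] · [[18, 0], [-8, -1]] = [[4, -1], [-6, 0]].

P = [[4, -1], [-6, 0]]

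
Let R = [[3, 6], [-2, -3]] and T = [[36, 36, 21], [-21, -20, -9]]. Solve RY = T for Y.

Since R multiplies Y on the left, Y = R⁻¹T.
det R = 3, so R⁻¹ = [[-1, -2], [2/3, 1]].
Y = R⁻¹T = [[-1, -2], [2/3, 1]] · [[36, 36, 21], [-21, -20, -9]] = [[6, 4, -3], [3, 4, 5]].

Y = [[6, 4, -3], [3, 4, 5]]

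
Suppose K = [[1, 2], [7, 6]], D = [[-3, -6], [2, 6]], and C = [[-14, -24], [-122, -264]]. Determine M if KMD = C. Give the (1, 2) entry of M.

Left-multiply by K⁻¹ and right-multiply by D⁻¹: M = K⁻¹CD⁻¹.
det K = -8, so K⁻¹ = [[-3/4, 1/4], [7/8, -1/8]].
det D = -6, so D⁻¹ = [[-1, -1], [1/3, 1/2]].
K⁻¹C = [[-20, -48], [3, 12]].
M = (K⁻¹C)D⁻¹ = [[4, -4], [1, 3]].

-4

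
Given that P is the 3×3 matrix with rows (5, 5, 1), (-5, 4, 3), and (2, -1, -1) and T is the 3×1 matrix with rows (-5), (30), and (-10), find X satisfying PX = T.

Since P multiplies X on the left, X = P⁻¹T.
det P = -3; the adjugate gives P⁻¹ = [[1/3, -4/3, -11/3], [-1/3, 7/3, 20/3], [1, -5, -15]].
X = P⁻¹T = [[1/3, -4/3, -11/3], [-1/3, 7/3, 20/3], [1, -5, -15]] · [[-5], [30], [-10]] = [[-5], [5], [-5]].

X = [[-5], [5], [-5]]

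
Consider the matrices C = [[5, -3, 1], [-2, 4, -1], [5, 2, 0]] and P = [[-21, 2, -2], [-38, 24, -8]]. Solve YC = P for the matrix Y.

Y = [[-4, -2, -1], [-4, 4, -2]]

Right-multiplying both sides by C⁻¹ gives Y = PC⁻¹.
det C = 1; the adjugate gives C⁻¹ = [[2, 2, -1], [-5, -5, 3], [-24, -25, 14]].
Y = PC⁻¹ = [[-21, 2, -2], [-38, 24, -8]] · [[2, 2, -1], [-5, -5, 3], [-24, -25, 14]] = [[-4, -2, -1], [-4, 4, -2]].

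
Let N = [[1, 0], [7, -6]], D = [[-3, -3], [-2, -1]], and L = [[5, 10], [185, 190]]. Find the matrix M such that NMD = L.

M = [[-5, 5], [5, 5]]

Isolating M: multiply by N⁻¹ from the left and D⁻¹ from the right, so M = N⁻¹LD⁻¹.
N has determinant -6; N⁻¹ = [[1, 0], [7/6, -1/6]].
det D = -3, so D⁻¹ = [[1/3, -1], [-2/3, 1]].
N⁻¹L = [[5, 10], [-25, -20]].
M = (N⁻¹L)D⁻¹ = [[-5, 5], [5, 5]].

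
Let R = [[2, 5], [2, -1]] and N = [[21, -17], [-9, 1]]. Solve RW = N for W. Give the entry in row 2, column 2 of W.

-3

Left-multiplying both sides by R⁻¹ gives W = R⁻¹N.
det R = -12; the adjugate gives R⁻¹ = [[1/12, 5/12], [1/6, -1/6]].
W = R⁻¹N = [[1/12, 5/12], [1/6, -1/6]] · [[21, -17], [-9, 1]] = [[-2, -1], [5, -3]].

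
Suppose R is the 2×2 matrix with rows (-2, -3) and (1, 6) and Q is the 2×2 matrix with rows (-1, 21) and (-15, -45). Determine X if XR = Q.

X = [[3, 5], [5, -5]]

R is on the right of X, so right-multiply by R⁻¹: X = QR⁻¹.
det R = -9, so R⁻¹ = [[-2/3, -1/3], [1/9, 2/9]].
X = QR⁻¹ = [[-1, 21], [-15, -45]] · [[-2/3, -1/3], [1/9, 2/9]] = [[3, 5], [5, -5]].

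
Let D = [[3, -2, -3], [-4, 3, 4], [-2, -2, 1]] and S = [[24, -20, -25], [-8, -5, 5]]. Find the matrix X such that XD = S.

D is on the right of X, so right-multiply by D⁻¹: X = SD⁻¹.
det D = -1; the adjugate gives D⁻¹ = [[-11, -8, -1], [4, 3, 0], [-14, -10, -1]].
X = SD⁻¹ = [[24, -20, -25], [-8, -5, 5]] · [[-11, -8, -1], [4, 3, 0], [-14, -10, -1]] = [[6, -2, 1], [-2, -1, 3]].

X = [[6, -2, 1], [-2, -1, 3]]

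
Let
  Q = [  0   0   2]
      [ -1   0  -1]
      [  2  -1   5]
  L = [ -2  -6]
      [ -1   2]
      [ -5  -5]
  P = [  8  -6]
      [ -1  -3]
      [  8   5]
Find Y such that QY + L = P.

QY = P − L = [[10, 0], [0, -5], [13, 10]].
Since Q multiplies Y on the left, Y = Q⁻¹(P − L).
Q has determinant 2; Q⁻¹ = [[-1/2, -1, 0], [3/2, -2, -1], [1/2, 0, 0]].
Y = Q⁻¹(P − L) = [[-5, 5], [2, 0], [5, 0]].

Y = [[-5, 5], [2, 0], [5, 0]]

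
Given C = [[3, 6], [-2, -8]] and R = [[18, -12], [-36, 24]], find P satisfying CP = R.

Left-multiplying both sides by C⁻¹ gives P = C⁻¹R.
det C = -12, so C⁻¹ = [[2/3, 1/2], [-1/6, -1/4]].
P = C⁻¹R = [[2/3, 1/2], [-1/6, -1/4]] · [[18, -12], [-36, 24]] = [[-6, 4], [6, -4]].

P = [[-6, 4], [6, -4]]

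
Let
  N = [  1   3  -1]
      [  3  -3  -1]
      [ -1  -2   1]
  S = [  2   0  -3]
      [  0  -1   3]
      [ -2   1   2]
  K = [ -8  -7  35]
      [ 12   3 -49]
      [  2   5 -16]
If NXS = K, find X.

X = [[-4, 1, 0], [-1, 4, 2], [-4, 5, 5]]

Left-multiply by N⁻¹ and right-multiply by S⁻¹: X = N⁻¹KS⁻¹.
det N = -2; the adjugate gives N⁻¹ = [[5/2, 1/2, 3], [1, 0, 1], [9/2, 1/2, 6]].
det S = -4, so S⁻¹ = [[5/4, 3/4, 3/4], [3/2, 1/2, 3/2], [1/2, 1/2, 1/2]].
N⁻¹K = [[-8, -1, 15], [-6, -2, 19], [-18, 0, 37]].
X = (N⁻¹K)S⁻¹ = [[-4, 1, 0], [-1, 4, 2], [-4, 5, 5]].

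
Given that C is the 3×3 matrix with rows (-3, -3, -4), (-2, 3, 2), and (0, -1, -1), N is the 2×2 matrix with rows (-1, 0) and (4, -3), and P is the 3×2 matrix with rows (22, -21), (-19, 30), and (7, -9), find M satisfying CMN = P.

Left-multiply by C⁻¹ and right-multiply by N⁻¹: M = C⁻¹PN⁻¹.
det C = 1, so C⁻¹ = [[-1, 1, 6], [-2, 3, 14], [2, -3, -15]].
N has determinant 3; N⁻¹ = [[-1, 0], [-4/3, -1/3]].
C⁻¹P = [[1, -3], [-3, 6], [-4, 3]].
M = (C⁻¹P)N⁻¹ = [[3, 1], [-5, -2], [0, -1]].

M = [[3, 1], [-5, -2], [0, -1]]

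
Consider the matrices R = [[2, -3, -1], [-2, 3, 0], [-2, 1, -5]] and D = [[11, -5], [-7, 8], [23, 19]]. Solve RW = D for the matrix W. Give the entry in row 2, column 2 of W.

R is on the left of W, so left-multiply by R⁻¹: W = R⁻¹D.
det R = -4, so R⁻¹ = [[15/4, 4, -3/4], [5/2, 3, -1/2], [-1, -1, 0]].
W = R⁻¹D = [[15/4, 4, -3/4], [5/2, 3, -1/2], [-1, -1, 0]] · [[11, -5], [-7, 8], [23, 19]] = [[-4, -1], [-5, 2], [-4, -3]].

2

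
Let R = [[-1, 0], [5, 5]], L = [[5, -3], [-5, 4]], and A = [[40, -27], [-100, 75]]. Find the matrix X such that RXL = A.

X = [[-5, 3], [4, 0]]

X = R⁻¹AL⁻¹ (apply R⁻¹ on the left and L⁻¹ on the right).
R has determinant -5; R⁻¹ = [[-1, 0], [1, 1/5]].
L has determinant 5; L⁻¹ = [[4/5, 3/5], [1, 1]].
R⁻¹A = [[-40, 27], [20, -12]].
X = (R⁻¹A)L⁻¹ = [[-5, 3], [4, 0]].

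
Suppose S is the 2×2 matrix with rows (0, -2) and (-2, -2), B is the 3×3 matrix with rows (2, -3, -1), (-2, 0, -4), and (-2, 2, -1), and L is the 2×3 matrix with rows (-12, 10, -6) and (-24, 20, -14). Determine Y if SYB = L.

Left-multiply by S⁻¹ and right-multiply by B⁻¹: Y = S⁻¹LB⁻¹.
det S = -4, so S⁻¹ = [[1/2, -1/2], [-1/2, 0]].
B has determinant 2; B⁻¹ = [[4, -5/2, 6], [3, -2, 5], [-2, 1, -3]].
S⁻¹L = [[6, -5, 4], [6, -5, 3]].
Y = (S⁻¹L)B⁻¹ = [[1, -1, -1], [3, -2, 2]].

Y = [[1, -1, -1], [3, -2, 2]]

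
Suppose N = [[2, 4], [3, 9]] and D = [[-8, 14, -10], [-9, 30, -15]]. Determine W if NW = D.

W = [[-6, 1, -5], [1, 3, 0]]

Left-multiplying both sides by N⁻¹ gives W = N⁻¹D.
det N = 6; the adjugate gives N⁻¹ = [[3/2, -2/3], [-1/2, 1/3]].
W = N⁻¹D = [[3/2, -2/3], [-1/2, 1/3]] · [[-8, 14, -10], [-9, 30, -15]] = [[-6, 1, -5], [1, 3, 0]].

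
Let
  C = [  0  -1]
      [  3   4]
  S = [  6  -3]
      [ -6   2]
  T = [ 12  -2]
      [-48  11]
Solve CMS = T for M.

M = [[-1, -1], [2, 4]]

Left-multiply by C⁻¹ and right-multiply by S⁻¹: M = C⁻¹TS⁻¹.
det C = 3; the adjugate gives C⁻¹ = [[4/3, 1/3], [-1, 0]].
S has determinant -6; S⁻¹ = [[-1/3, -1/2], [-1, -1]].
C⁻¹T = [[0, 1], [-12, 2]].
M = (C⁻¹T)S⁻¹ = [[-1, -1], [2, 4]].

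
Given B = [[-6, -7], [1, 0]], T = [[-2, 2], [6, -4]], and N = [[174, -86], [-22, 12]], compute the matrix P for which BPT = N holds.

P = B⁻¹NT⁻¹ (apply B⁻¹ on the left and T⁻¹ on the right).
det B = 7; the adjugate gives B⁻¹ = [[0, 1], [-1/7, -6/7]].
T has determinant -4; T⁻¹ = [[1, 1/2], [3/2, 1/2]].
B⁻¹N = [[-22, 12], [-6, 2]].
P = (B⁻¹N)T⁻¹ = [[-4, -5], [-3, -2]].

P = [[-4, -5], [-3, -2]]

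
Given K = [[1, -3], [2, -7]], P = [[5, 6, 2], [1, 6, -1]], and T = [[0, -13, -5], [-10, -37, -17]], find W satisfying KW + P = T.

KW = T − P = [[-5, -19, -7], [-11, -43, -16]].
K is on the left of W, so left-multiply by K⁻¹: W = K⁻¹(T − P).
K has determinant -1; K⁻¹ = [[7, -3], [2, -1]].
W = K⁻¹(T − P) = [[-2, -4, -1], [1, 5, 2]].

W = [[-2, -4, -1], [1, 5, 2]]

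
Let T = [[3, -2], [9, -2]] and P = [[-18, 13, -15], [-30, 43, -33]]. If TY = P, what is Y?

Y = [[-2, 5, -3], [6, 1, 3]]

Left-multiplying both sides by T⁻¹ gives Y = T⁻¹P.
det T = 12, so T⁻¹ = [[-1/6, 1/6], [-3/4, 1/4]].
Y = T⁻¹P = [[-1/6, 1/6], [-3/4, 1/4]] · [[-18, 13, -15], [-30, 43, -33]] = [[-2, 5, -3], [6, 1, 3]].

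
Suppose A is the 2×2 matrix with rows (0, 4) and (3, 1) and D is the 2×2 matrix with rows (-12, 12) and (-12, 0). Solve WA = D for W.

Since A sits to the right of W, W = DA⁻¹.
A has determinant -12; A⁻¹ = [[-1/12, 1/3], [1/4, 0]].
W = DA⁻¹ = [[-12, 12], [-12, 0]] · [[-1/12, 1/3], [1/4, 0]] = [[4, -4], [1, -4]].

W = [[4, -4], [1, -4]]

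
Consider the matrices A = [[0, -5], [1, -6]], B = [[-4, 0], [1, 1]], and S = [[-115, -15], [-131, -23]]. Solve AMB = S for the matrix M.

Isolating M: multiply by A⁻¹ from the left and B⁻¹ from the right, so M = A⁻¹SB⁻¹.
det A = 5, so A⁻¹ = [[-6/5, 1], [-1/5, 0]].
det B = -4; the adjugate gives B⁻¹ = [[-1/4, 0], [1/4, 1]].
A⁻¹S = [[7, -5], [23, 3]].
M = (A⁻¹S)B⁻¹ = [[-3, -5], [-5, 3]].

M = [[-3, -5], [-5, 3]]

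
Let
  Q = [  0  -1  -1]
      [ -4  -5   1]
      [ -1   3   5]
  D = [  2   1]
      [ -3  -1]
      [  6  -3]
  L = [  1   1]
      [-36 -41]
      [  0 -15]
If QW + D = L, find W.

W = [[1, 4], [5, 4], [-4, -4]]

QW = L − D = [[-1, 0], [-33, -40], [-6, -12]].
Q is on the left of W, so left-multiply by Q⁻¹: W = Q⁻¹(L − D).
det Q = -2, so Q⁻¹ = [[14, -1, 3], [-19/2, 1/2, -2], [17/2, -1/2, 2]].
W = Q⁻¹(L − D) = [[1, 4], [5, 4], [-4, -4]].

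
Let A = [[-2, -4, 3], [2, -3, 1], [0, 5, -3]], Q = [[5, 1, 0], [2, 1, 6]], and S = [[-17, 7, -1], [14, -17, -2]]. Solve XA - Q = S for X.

XA = S + Q = [[-12, 8, -1], [16, -16, 4]].
Right-multiplying both sides by A⁻¹ gives X = (S + Q)A⁻¹.
det A = -2, so A⁻¹ = [[-2, -3/2, -5/2], [-3, -3, -4], [-5, -5, -7]].
X = (S + Q)A⁻¹ = [[5, -1, 5], [-4, 4, -4]].

X = [[5, -1, 5], [-4, 4, -4]]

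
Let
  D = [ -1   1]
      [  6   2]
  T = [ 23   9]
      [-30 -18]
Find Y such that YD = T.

Since D sits to the right of Y, Y = TD⁻¹.
D has determinant -8; D⁻¹ = [[-1/4, 1/8], [3/4, 1/8]].
Y = TD⁻¹ = [[23, 9], [-30, -18]] · [[-1/4, 1/8], [3/4, 1/8]] = [[1, 4], [-6, -6]].

Y = [[1, 4], [-6, -6]]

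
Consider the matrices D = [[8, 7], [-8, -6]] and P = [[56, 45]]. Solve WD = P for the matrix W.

W = [[3, -4]]

Right-multiplying both sides by D⁻¹ gives W = PD⁻¹.
det D = 8; the adjugate gives D⁻¹ = [[-3/4, -7/8], [1, 1]].
W = PD⁻¹ = [[56, 45]] · [[-3/4, -7/8], [1, 1]] = [[3, -4]].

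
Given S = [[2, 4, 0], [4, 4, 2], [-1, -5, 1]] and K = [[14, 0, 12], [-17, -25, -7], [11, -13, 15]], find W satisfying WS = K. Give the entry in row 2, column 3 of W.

Right-multiplying both sides by S⁻¹ gives W = KS⁻¹.
det S = 4; the adjugate gives S⁻¹ = [[7/2, -1, 2], [-3/2, 1/2, -1], [-4, 3/2, -2]].
W = KS⁻¹ = [[14, 0, 12], [-17, -25, -7], [11, -13, 15]] · [[7/2, -1, 2], [-3/2, 1/2, -1], [-4, 3/2, -2]] = [[1, 4, 4], [6, -6, 5], [-2, 5, 5]].

5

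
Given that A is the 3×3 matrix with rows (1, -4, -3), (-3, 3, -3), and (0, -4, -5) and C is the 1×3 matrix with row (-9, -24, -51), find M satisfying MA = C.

Right-multiplying both sides by A⁻¹ gives M = CA⁻¹.
det A = -3; the adjugate gives A⁻¹ = [[9, 8/3, -7], [5, 5/3, -4], [-4, -4/3, 3]].
M = CA⁻¹ = [[-9, -24, -51]] · [[9, 8/3, -7], [5, 5/3, -4], [-4, -4/3, 3]] = [[3, 4, 6]].

M = [[3, 4, 6]]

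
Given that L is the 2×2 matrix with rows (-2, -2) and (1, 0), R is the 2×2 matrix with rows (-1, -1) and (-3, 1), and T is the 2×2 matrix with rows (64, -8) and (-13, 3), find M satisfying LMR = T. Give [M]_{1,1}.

Left-multiply by L⁻¹ and right-multiply by R⁻¹: M = L⁻¹TR⁻¹.
det L = 2; the adjugate gives L⁻¹ = [[0, 1], [-1/2, -1]].
R has determinant -4; R⁻¹ = [[-1/4, -1/4], [-3/4, 1/4]].
L⁻¹T = [[-13, 3], [-19, 1]].
M = (L⁻¹T)R⁻¹ = [[1, 4], [4, 5]].

1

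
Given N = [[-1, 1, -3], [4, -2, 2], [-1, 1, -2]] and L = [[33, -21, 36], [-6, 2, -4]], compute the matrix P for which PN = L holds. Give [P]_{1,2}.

Right-multiplying both sides by N⁻¹ gives P = LN⁻¹.
det N = -2; the adjugate gives N⁻¹ = [[-1, 1/2, 2], [-3, 1/2, 5], [-1, 0, 1]].
P = LN⁻¹ = [[33, -21, 36], [-6, 2, -4]] · [[-1, 1/2, 2], [-3, 1/2, 5], [-1, 0, 1]] = [[-6, 6, -3], [4, -2, -6]].

6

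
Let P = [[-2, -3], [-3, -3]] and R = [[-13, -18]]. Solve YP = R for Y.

Y = [[5, 1]]

P is on the right of Y, so right-multiply by P⁻¹: Y = RP⁻¹.
det P = -3; the adjugate gives P⁻¹ = [[1, -1], [-1, 2/3]].
Y = RP⁻¹ = [[-13, -18]] · [[1, -1], [-1, 2/3]] = [[5, 1]].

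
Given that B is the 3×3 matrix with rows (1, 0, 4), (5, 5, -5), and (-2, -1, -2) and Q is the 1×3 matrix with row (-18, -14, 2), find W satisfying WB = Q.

W = [[0, -2, 4]]

Since B sits to the right of W, W = QB⁻¹.
det B = 5; the adjugate gives B⁻¹ = [[-3, -4/5, -4], [4, 6/5, 5], [1, 1/5, 1]].
W = QB⁻¹ = [[-18, -14, 2]] · [[-3, -4/5, -4], [4, 6/5, 5], [1, 1/5, 1]] = [[0, -2, 4]].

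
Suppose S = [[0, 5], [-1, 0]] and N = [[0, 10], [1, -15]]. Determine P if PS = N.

Since S sits to the right of P, P = NS⁻¹.
det S = 5; the adjugate gives S⁻¹ = [[0, -1], [1/5, 0]].
P = NS⁻¹ = [[0, 10], [1, -15]] · [[0, -1], [1/5, 0]] = [[2, 0], [-3, -1]].

P = [[2, 0], [-3, -1]]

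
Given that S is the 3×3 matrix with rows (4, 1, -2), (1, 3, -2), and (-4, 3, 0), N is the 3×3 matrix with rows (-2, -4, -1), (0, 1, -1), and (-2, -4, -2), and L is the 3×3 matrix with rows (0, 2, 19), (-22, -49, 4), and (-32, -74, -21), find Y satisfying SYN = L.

Y = [[2, 1, -3], [3, -2, 1], [-5, 0, 5]]

Y = S⁻¹LN⁻¹ (apply S⁻¹ on the left and N⁻¹ on the right).
S has determinant 2; S⁻¹ = [[3, -3, 2], [4, -4, 3], [15/2, -8, 11/2]].
det N = 2, so N⁻¹ = [[-3, -2, 5/2], [1, 1, -1], [1, 0, -1]].
S⁻¹L = [[2, 5, 3], [-8, -18, -3], [0, 0, -5]].
Y = (S⁻¹L)N⁻¹ = [[2, 1, -3], [3, -2, 1], [-5, 0, 5]].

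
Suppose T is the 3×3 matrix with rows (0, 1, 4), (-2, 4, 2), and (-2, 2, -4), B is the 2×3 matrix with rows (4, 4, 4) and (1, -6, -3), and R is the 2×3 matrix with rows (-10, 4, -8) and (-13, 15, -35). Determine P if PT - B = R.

P = [[2, 0, 3], [-5, 1, 5]]

PT = R + B = [[-6, 8, -4], [-12, 9, -38]].
T is on the right of P, so right-multiply by T⁻¹: P = (R + B)T⁻¹.
det T = 4, so T⁻¹ = [[-5, 3, -7/2], [-3, 2, -2], [1, -1/2, 1/2]].
P = (R + B)T⁻¹ = [[2, 0, 3], [-5, 1, 5]].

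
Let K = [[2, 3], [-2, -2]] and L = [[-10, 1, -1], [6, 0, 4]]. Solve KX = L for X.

Left-multiplying both sides by K⁻¹ gives X = K⁻¹L.
det K = 2; the adjugate gives K⁻¹ = [[-1, -3/2], [1, 1]].
X = K⁻¹L = [[-1, -3/2], [1, 1]] · [[-10, 1, -1], [6, 0, 4]] = [[1, -1, -5], [-4, 1, 3]].

X = [[1, -1, -5], [-4, 1, 3]]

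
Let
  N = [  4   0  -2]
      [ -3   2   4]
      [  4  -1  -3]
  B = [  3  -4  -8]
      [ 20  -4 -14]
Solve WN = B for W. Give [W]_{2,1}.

N is on the right of W, so right-multiply by N⁻¹: W = BN⁻¹.
det N = 2; the adjugate gives N⁻¹ = [[-1, 1, 2], [7/2, -2, -5], [-5/2, 2, 4]].
W = BN⁻¹ = [[3, -4, -8], [20, -4, -14]] · [[-1, 1, 2], [7/2, -2, -5], [-5/2, 2, 4]] = [[3, -5, -6], [1, 0, 4]].

1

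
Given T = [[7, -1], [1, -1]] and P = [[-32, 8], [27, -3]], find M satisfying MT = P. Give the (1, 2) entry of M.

Right-multiplying both sides by T⁻¹ gives M = PT⁻¹.
T has determinant -6; T⁻¹ = [[1/6, -1/6], [1/6, -7/6]].
M = PT⁻¹ = [[-32, 8], [27, -3]] · [[1/6, -1/6], [1/6, -7/6]] = [[-4, -4], [4, -1]].

-4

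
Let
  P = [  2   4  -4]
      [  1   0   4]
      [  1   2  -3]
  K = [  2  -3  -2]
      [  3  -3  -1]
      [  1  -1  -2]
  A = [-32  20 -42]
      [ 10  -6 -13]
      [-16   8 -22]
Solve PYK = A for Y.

Y = P⁻¹AK⁻¹ (apply P⁻¹ on the left and K⁻¹ on the right).
det P = 4, so P⁻¹ = [[-2, 1, 4], [7/4, -1/2, -3], [1/2, 0, -1]].
det K = -5; the adjugate gives K⁻¹ = [[-1, 4/5, 3/5], [-1, 2/5, 4/5], [0, 1/5, -3/5]].
P⁻¹A = [[10, -14, -17], [-13, 14, -1], [0, 2, 1]].
Y = (P⁻¹A)K⁻¹ = [[4, -1, 5], [-1, -5, 4], [-2, 1, 1]].

Y = [[4, -1, 5], [-1, -5, 4], [-2, 1, 1]]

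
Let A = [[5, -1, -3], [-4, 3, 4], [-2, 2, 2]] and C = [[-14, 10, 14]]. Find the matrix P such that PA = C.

P = [[0, 4, -1]]

A is on the right of P, so right-multiply by A⁻¹: P = CA⁻¹.
A has determinant -4; A⁻¹ = [[1/2, 1, -5/4], [0, -1, 2], [1/2, 2, -11/4]].
P = CA⁻¹ = [[-14, 10, 14]] · [[1/2, 1, -5/4], [0, -1, 2], [1/2, 2, -11/4]] = [[0, 4, -1]].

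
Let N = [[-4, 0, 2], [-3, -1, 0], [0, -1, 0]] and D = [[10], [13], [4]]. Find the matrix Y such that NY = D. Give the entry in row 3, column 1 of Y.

Left-multiplying both sides by N⁻¹ gives Y = N⁻¹D.
det N = 6, so N⁻¹ = [[0, -1/3, 1/3], [0, 0, -1], [1/2, -2/3, 2/3]].
Y = N⁻¹D = [[0, -1/3, 1/3], [0, 0, -1], [1/2, -2/3, 2/3]] · [[10], [13], [4]] = [[-3], [-4], [-1]].

-1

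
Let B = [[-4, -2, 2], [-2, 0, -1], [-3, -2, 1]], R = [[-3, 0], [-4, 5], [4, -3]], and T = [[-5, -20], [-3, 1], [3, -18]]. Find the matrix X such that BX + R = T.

BX = T − R = [[-2, -20], [1, -4], [-1, -15]].
Since B multiplies X on the left, X = B⁻¹(T − R).
det B = 6, so B⁻¹ = [[-1/3, -1/3, 1/3], [5/6, 1/3, -4/3], [2/3, -1/3, -2/3]].
X = B⁻¹(T − R) = [[0, 3], [0, 2], [-1, -2]].

X = [[0, 3], [0, 2], [-1, -2]]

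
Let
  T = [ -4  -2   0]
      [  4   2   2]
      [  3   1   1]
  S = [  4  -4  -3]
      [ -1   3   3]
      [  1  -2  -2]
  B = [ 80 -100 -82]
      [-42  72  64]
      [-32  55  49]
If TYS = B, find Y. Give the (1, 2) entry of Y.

5

Isolating Y: multiply by T⁻¹ from the left and S⁻¹ from the right, so Y = T⁻¹BS⁻¹.
det T = -4; the adjugate gives T⁻¹ = [[0, -1/2, 1], [-1/2, 1, -2], [1/2, 1/2, 0]].
S has determinant -1; S⁻¹ = [[0, 2, 3], [-1, 5, 9], [1, -4, -8]].
T⁻¹B = [[-11, 19, 17], [-18, 12, 7], [19, -14, -9]].
Y = (T⁻¹B)S⁻¹ = [[-2, 5, 2], [-5, -4, -2], [5, 4, 3]].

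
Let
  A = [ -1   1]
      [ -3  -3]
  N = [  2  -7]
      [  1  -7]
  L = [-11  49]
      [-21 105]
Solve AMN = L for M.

Isolating M: multiply by A⁻¹ from the left and N⁻¹ from the right, so M = A⁻¹LN⁻¹.
det A = 6; the adjugate gives A⁻¹ = [[-1/2, -1/6], [1/2, -1/6]].
det N = -7; the adjugate gives N⁻¹ = [[1, -1], [1/7, -2/7]].
A⁻¹L = [[9, -42], [-2, 7]].
M = (A⁻¹L)N⁻¹ = [[3, 3], [-1, 0]].

M = [[3, 3], [-1, 0]]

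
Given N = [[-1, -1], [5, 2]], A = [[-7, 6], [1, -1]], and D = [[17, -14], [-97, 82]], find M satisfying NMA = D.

M = [[3, 0], [0, 4]]

Isolating M: multiply by N⁻¹ from the left and A⁻¹ from the right, so M = N⁻¹DA⁻¹.
det N = 3, so N⁻¹ = [[2/3, 1/3], [-5/3, -1/3]].
A has determinant 1; A⁻¹ = [[-1, -6], [-1, -7]].
N⁻¹D = [[-21, 18], [4, -4]].
M = (N⁻¹D)A⁻¹ = [[3, 0], [0, 4]].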